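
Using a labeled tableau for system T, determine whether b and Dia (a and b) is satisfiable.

1. b and Dia (a and b), 0
2. b, 0   [and-rule on 1]
3. Dia (a and b), 0   [and-rule on 1]
4. a and b, 1   [Dia-rule on 3: fresh world 1, 0R1]
5. a, 1   [and-rule on 4]
6. b, 1   [and-rule on 4]
Accessibility: 0R0, 0R1, 1R1

Satisfiable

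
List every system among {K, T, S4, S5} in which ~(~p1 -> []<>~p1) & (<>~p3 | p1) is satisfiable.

K, T, S4

S5-tableau for the formula:
1. ~(~p1 -> []<>~p1) & (<>~p3 | p1), w0
2. ~(~p1 -> []<>~p1), w0
3. <>~p3 | p1, w0
4. ~p1, w0
5. ~[]<>~p1, w0
6. <>~p3, w0
7. ~<>~p1, w1
8. p1, w0
Accessibility: w0Rw0, w0Rw1, w1Rw0, w1Rw1
Branch closes: p1 and ~p1 both at w0.
Every branch closes (one shown): unsatisfiable in S5.
S4-tableau for the formula:
1. ~(~p1 -> []<>~p1) & (<>~p3 | p1), w0
2. ~(~p1 -> []<>~p1), w0
3. <>~p3 | p1, w0
4. ~p1, w0
5. ~[]<>~p1, w0
6. <>~p3, w0
7. ~<>~p1, w1
8. p1, w1
9. ~p3, w2
Accessibility: w0Rw0, w0Rw1, w0Rw2, w1Rw1, w2Rw2
Complete open branch: satisfiable in S4, hence also in K, T (this S4-model is also a K-model and a T-model).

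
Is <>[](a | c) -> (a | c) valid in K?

Not valid

Tableau for the negation ~(<>[](a | c) -> (a | c)):
1. ~(<>[](a | c) -> (a | c)), u
2. <>[](a | c), u   [~->-rule on 1]
3. ~(a | c), u   [~->-rule on 1]
4. ~a, u   [~|-rule on 3]
5. ~c, u   [~|-rule on 3]
6. [](a | c), v   [<>-rule on 2: fresh world v, uRv]
Accessibility: uRv
The negation has an open branch (countermodel exists).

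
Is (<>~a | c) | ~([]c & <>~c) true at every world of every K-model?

Tableau for the negation ~((<>~a | c) | ~([]c & <>~c)):
1. ~((<>~a | c) | ~([]c & <>~c)), u
2. ~(<>~a | c), u
3. []c & <>~c, u
4. ~<>~a, u
5. ~c, u
6. []c, u
7. <>~c, u
8. ~c, v
9. a, v
10. c, v
Accessibility: uRv
Branch closes: c and ~c both at v.
Every branch of the negation's tableau closes; the branch above is one of them.

Valid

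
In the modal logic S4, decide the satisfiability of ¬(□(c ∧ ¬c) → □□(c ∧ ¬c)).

Unsatisfiable

1. ¬(□(c ∧ ¬c) → □□(c ∧ ¬c)), 0
2. □(c ∧ ¬c), 0
3. ¬□□(c ∧ ¬c), 0
4. c ∧ ¬c, 0
5. c, 0
6. ¬c, 0
Accessibility: 0R0
Branch closes: c and ¬c both at 0.
All branches of the tableau close; one closing branch shown above.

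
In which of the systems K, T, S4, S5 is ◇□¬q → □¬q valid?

S5

S5-tableau for the negation ¬(◇□¬q → □¬q):
1. ¬(◇□¬q → □¬q), w0
2. ◇□¬q, w0
3. ¬□¬q, w0
4. □¬q, w1
5. ¬q, w0
6. ¬q, w1
7. q, w2
8. ¬q, w2
Accessibility: w0Rw0, w0Rw1, w0Rw2, w1Rw0, w1Rw1, w1Rw2, w2Rw0, w2Rw1, w2Rw2
Branch closes: q and ¬q both at w2.
Every branch closes (one shown): valid in S5.
S4-tableau for the negation ¬(◇□¬q → □¬q):
1. ¬(◇□¬q → □¬q), w0
2. ◇□¬q, w0
3. ¬□¬q, w0
4. □¬q, w1
5. ¬q, w1
6. q, w2
Accessibility: w0Rw0, w0Rw1, w0Rw2, w1Rw1, w2Rw2
Complete open branch: countermodel on an S4-frame, so not valid in S4, nor in K, T (the same frame is also a K-frame and a T-frame).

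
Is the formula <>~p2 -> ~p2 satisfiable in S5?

Satisfiable (open branch found)

1. <>~p2 -> ~p2, 0
2. ~p2, 0   [->-rule on 1 (branches; this branch)]
Accessibility: 0R0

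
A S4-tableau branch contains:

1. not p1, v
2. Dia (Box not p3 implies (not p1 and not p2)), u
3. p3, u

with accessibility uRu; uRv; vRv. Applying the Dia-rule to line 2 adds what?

a fresh world w with uRw, and Box not p3 implies (not p1 and not p2) at w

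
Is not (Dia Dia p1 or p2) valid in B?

Not valid

Tableau for the negation Dia Dia p1 or p2:
1. Dia Dia p1 or p2, u
2. p2, u
Accessibility: uRu
The negation has an open branch (countermodel exists).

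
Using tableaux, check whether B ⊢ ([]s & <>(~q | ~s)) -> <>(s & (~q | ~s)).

Tableau for the negation ~(([]s & <>(~q | ~s)) -> <>(s & (~q | ~s))):
1. ~(([]s & <>(~q | ~s)) -> <>(s & (~q | ~s))), w0
2. []s & <>(~q | ~s), w0
3. ~<>(s & (~q | ~s)), w0
4. []s, w0
5. <>(~q | ~s), w0
6. ~(s & (~q | ~s)), w0
7. s, w0
8. ~(~q | ~s), w0
9. q, w0
10. ~q | ~s, w1
11. ~(s & (~q | ~s)), w1
12. s, w1
13. ~q, w1
14. ~(~q | ~s), w1
15. q, w1
Accessibility: w0Rw0, w0Rw1, w1Rw0, w1Rw1
Branch closes: q and ~q both at w1.
All branches of the negation close; one closing branch shown above.

Valid in B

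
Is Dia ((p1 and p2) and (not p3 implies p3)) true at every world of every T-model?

Tableau for the negation not Dia ((p1 and p2) and (not p3 implies p3)):
1. not Dia ((p1 and p2) and (not p3 implies p3)), 0
2. not ((p1 and p2) and (not p3 implies p3)), 0   [neg-Dia-rule on 1 via 0R0]
3. not (not p3 implies p3), 0   [neg-and-rule on 2 (branches; this branch)]
4. not p3, 0   [neg-implies-rule on 3]
Accessibility: 0R0
The negation has an open branch (countermodel exists).

Invalid (countermodel exists)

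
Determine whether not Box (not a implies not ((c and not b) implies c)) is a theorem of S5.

Not valid

Tableau for the negation Box (not a implies not ((c and not b) implies c)):
1. Box (not a implies not ((c and not b) implies c)), 0
2. not a implies not ((c and not b) implies c), 0
3. a, 0
Accessibility: 0R0
The negation has an open branch (countermodel exists).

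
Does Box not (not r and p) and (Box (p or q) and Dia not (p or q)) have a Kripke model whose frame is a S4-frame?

1. Box not (not r and p) and (Box (p or q) and Dia not (p or q)), 0
2. Box not (not r and p), 0   [and-rule on 1]
3. Box (p or q) and Dia not (p or q), 0   [and-rule on 1]
4. Box (p or q), 0   [and-rule on 3]
5. Dia not (p or q), 0   [and-rule on 3]
6. not (not r and p), 0   [Box-rule on 2 via 0R0]
7. p or q, 0   [Box-rule on 4 via 0R0]
8. not p, 0   [neg-and-rule on 6 (branches; this branch)]
9. q, 0   [or-rule on 7 (branches; this branch)]
10. not (p or q), 1   [Dia-rule on 5: fresh world 1, 0R1]
11. not p, 1   [neg-or-rule on 10]
12. not q, 1   [neg-or-rule on 10]
13. not (not r and p), 1   [Box-rule on 2 via 0R1]
14. p or q, 1   [Box-rule on 4 via 0R1]
15. q, 1   [or-rule on 14 (branches; this branch)]
Accessibility: 0R0, 0R1, 1R1
Branch closes: q and not q both at 1.
(One branch shown.) All branches close.

Unsatisfiable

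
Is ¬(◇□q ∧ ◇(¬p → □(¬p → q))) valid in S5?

No, not valid

Tableau for the negation ◇□q ∧ ◇(¬p → □(¬p → q)):
1. ◇□q ∧ ◇(¬p → □(¬p → q)), 0
2. ◇□q, 0
3. ◇(¬p → □(¬p → q)), 0
4. □q, 1
5. q, 0
6. q, 1
7. ¬p → □(¬p → q), 2
8. q, 2
9. □(¬p → q), 2
10. ¬p → q, 0
11. ¬p → q, 1
12. ¬p → q, 2
Accessibility: 0R0, 0R1, 0R2, 1R0, 1R1, 1R2, 2R0, 2R1, 2R2
The negation has an open branch (countermodel exists).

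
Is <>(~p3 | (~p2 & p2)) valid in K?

Invalid (countermodel exists)

Tableau for the negation ~<>(~p3 | (~p2 & p2)):
1. ~<>(~p3 | (~p2 & p2)), 0
The negation has an open branch (countermodel exists).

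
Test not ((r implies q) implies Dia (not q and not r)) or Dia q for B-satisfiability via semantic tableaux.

1. not ((r implies q) implies Dia (not q and not r)) or Dia q, u
2. Dia q, u
3. q, v
Accessibility: uRu, uRv, vRu, vRv

Satisfiable (open branch found)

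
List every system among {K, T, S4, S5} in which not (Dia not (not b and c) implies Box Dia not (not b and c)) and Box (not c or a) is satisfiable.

K, T, S4

S5-tableau for the formula:
1. not (Dia not (not b and c) implies Box Dia not (not b and c)) and Box (not c or a), 0
2. not (Dia not (not b and c) implies Box Dia not (not b and c)), 0
3. Box (not c or a), 0
4. Dia not (not b and c), 0
5. not Box Dia not (not b and c), 0
6. not c or a, 0
7. a, 0
8. not (not b and c), 1
9. not c or a, 1
10. not c, 1
11. a, 1
12. not Dia not (not b and c), 2
13. not c or a, 2
14. not b and c, 0
15. not b, 0
16. c, 0
17. not b and c, 1
18. not b, 1
19. c, 1
Accessibility: 0R0, 0R1, 0R2, 1R0, 1R1, 1R2, 2R0, 2R1, 2R2
Branch closes: c and not c both at 1.
Every branch closes (one shown): unsatisfiable in S5.
S4-tableau for the formula:
1. not (Dia not (not b and c) implies Box Dia not (not b and c)) and Box (not c or a), 0
2. not (Dia not (not b and c) implies Box Dia not (not b and c)), 0
3. Box (not c or a), 0
4. Dia not (not b and c), 0
5. not Box Dia not (not b and c), 0
6. not c or a, 0
7. a, 0
8. not (not b and c), 1
9. not c or a, 1
10. not c, 1
11. a, 1
12. not Dia not (not b and c), 2
13. not c or a, 2
14. not b and c, 2
15. not b, 2
16. c, 2
17. a, 2
Accessibility: 0R0, 0R1, 0R2, 1R1, 2R2
Complete open branch: satisfiable in S4, hence also in K, T (this S4-model is also a K-model and a T-model).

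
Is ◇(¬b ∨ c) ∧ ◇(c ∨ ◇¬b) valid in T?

Not valid

Tableau for the negation ¬(◇(¬b ∨ c) ∧ ◇(c ∨ ◇¬b)):
1. ¬(◇(¬b ∨ c) ∧ ◇(c ∨ ◇¬b)), w0
2. ¬◇(c ∨ ◇¬b), w0
3. ¬(c ∨ ◇¬b), w0
4. ¬c, w0
5. ¬◇¬b, w0
6. b, w0
Accessibility: w0Rw0
The negation has an open branch (countermodel exists).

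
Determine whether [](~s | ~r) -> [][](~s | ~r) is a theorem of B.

Invalid (countermodel exists)

Tableau for the negation ~([](~s | ~r) -> [][](~s | ~r)):
1. ~([](~s | ~r) -> [][](~s | ~r)), 0
2. [](~s | ~r), 0
3. ~[][](~s | ~r), 0
4. ~s | ~r, 0
5. ~r, 0
6. ~[](~s | ~r), 1
7. ~s | ~r, 1
8. ~r, 1
9. ~(~s | ~r), 2
10. s, 2
11. r, 2
Accessibility: 0R0, 0R1, 1R0, 1R1, 1R2, 2R1, 2R2
The negation has an open branch (countermodel exists).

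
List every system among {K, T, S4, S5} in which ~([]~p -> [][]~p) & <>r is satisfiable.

K, T

T-tableau for the formula:
1. ~([]~p -> [][]~p) & <>r, w0
2. ~([]~p -> [][]~p), w0
3. <>r, w0
4. []~p, w0
5. ~[][]~p, w0
6. ~p, w0
7. r, w1
8. ~p, w1
9. ~[]~p, w2
10. ~p, w2
11. p, w3
Accessibility: w0Rw0, w0Rw1, w0Rw2, w1Rw1, w2Rw2, w2Rw3, w3Rw3
Complete open branch: satisfiable in T, hence also in K (this T-model is also a K-model).
S4-tableau for the formula:
1. ~([]~p -> [][]~p) & <>r, w0
2. ~([]~p -> [][]~p), w0
3. <>r, w0
4. []~p, w0
5. ~[][]~p, w0
6. ~p, w0
7. r, w1
8. ~p, w1
9. ~[]~p, w2
10. ~p, w2
11. p, w3
12. ~p, w3
Accessibility: w0Rw0, w0Rw1, w0Rw2, w0Rw3, w1Rw1, w2Rw2, w2Rw3, w3Rw3
Branch closes: p and ~p both at w3.
Every branch closes (one shown): unsatisfiable in S4, hence also in S5 (every S5-frame is an S4-frame).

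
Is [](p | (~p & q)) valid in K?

Not valid

Tableau for the negation ~[](p | (~p & q)):
1. ~[](p | (~p & q)), u
2. ~(p | (~p & q)), v   [~[]-rule on 1: fresh world v, uRv]
3. ~p, v   [~|-rule on 2]
4. ~(~p & q), v   [~|-rule on 2]
5. ~q, v   [~&-rule on 4 (branches; this branch)]
Accessibility: uRv
The negation has an open branch (countermodel exists).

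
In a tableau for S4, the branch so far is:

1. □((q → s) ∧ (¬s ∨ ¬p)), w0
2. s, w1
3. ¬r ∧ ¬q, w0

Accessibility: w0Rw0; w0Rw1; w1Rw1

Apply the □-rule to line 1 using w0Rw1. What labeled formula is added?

(q → s) ∧ (¬s ∨ ¬p), w1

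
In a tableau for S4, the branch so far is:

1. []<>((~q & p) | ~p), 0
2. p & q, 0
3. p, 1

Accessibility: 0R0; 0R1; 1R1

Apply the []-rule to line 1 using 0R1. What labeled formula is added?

<>((~q & p) | ~p), 1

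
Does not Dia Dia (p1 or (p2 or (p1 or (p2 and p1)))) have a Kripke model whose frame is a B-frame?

1. not Dia Dia (p1 or (p2 or (p1 or (p2 and p1)))), 0
2. not Dia (p1 or (p2 or (p1 or (p2 and p1)))), 0
3. not (p1 or (p2 or (p1 or (p2 and p1)))), 0
4. not p1, 0
5. not (p2 or (p1 or (p2 and p1))), 0
6. not p2, 0
7. not (p1 or (p2 and p1)), 0
8. not (p2 and p1), 0
Accessibility: 0R0

Satisfiable (open branch found)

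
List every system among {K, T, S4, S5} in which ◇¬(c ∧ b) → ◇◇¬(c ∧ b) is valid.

T, S4, S5

K-tableau for the negation ¬(◇¬(c ∧ b) → ◇◇¬(c ∧ b)):
1. ¬(◇¬(c ∧ b) → ◇◇¬(c ∧ b)), 0
2. ◇¬(c ∧ b), 0   [¬→-rule on 1]
3. ¬◇◇¬(c ∧ b), 0   [¬→-rule on 1]
4. ¬(c ∧ b), 1   [◇-rule on 2: fresh world 1, 0R1]
5. ¬◇¬(c ∧ b), 1   [¬◇-rule on 3 via 0R1]
6. ¬b, 1   [¬∧-rule on 4 (branches; this branch)]
Accessibility: 0R1
Complete open branch: countermodel on a K-frame, so not valid in K.
T-tableau for the negation ¬(◇¬(c ∧ b) → ◇◇¬(c ∧ b)):
1. ¬(◇¬(c ∧ b) → ◇◇¬(c ∧ b)), 0
2. ◇¬(c ∧ b), 0   [¬→-rule on 1]
3. ¬◇◇¬(c ∧ b), 0   [¬→-rule on 1]
4. ¬◇¬(c ∧ b), 0   [¬◇-rule on 3 via 0R0]
5. c ∧ b, 0   [¬◇-rule on 4 via 0R0]
6. c, 0   [∧-rule on 5]
7. b, 0   [∧-rule on 5]
8. ¬(c ∧ b), 1   [◇-rule on 2: fresh world 1, 0R1]
9. ¬◇¬(c ∧ b), 1   [¬◇-rule on 3 via 0R1]
10. c ∧ b, 1   [¬◇-rule on 4 via 0R1]
11. c, 1   [∧-rule on 10]
12. b, 1   [∧-rule on 10]
13. ¬b, 1   [¬∧-rule on 8 (branches; this branch)]
Accessibility: 0R0, 0R1, 1R1
Branch closes: b and ¬b both at 1.
Every branch closes (one shown): valid in T, hence also in S4, S5 (every theorem of T is a theorem of S4 and S5).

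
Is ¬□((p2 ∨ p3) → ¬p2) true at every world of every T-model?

Tableau for the negation □((p2 ∨ p3) → ¬p2):
1. □((p2 ∨ p3) → ¬p2), w0
2. (p2 ∨ p3) → ¬p2, w0
3. ¬p2, w0
Accessibility: w0Rw0
The negation has an open branch (countermodel exists).

Invalid (countermodel exists)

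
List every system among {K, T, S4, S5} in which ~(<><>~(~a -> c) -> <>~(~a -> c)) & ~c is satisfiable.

K, T

T-tableau for the formula:
1. ~(<><>~(~a -> c) -> <>~(~a -> c)) & ~c, 0
2. ~(<><>~(~a -> c) -> <>~(~a -> c)), 0
3. ~c, 0
4. <><>~(~a -> c), 0
5. ~<>~(~a -> c), 0
6. ~a -> c, 0
7. a, 0
8. <>~(~a -> c), 1
9. ~a -> c, 1
10. c, 1
11. ~(~a -> c), 2
12. ~a, 2
13. ~c, 2
Accessibility: 0R0, 0R1, 1R1, 1R2, 2R2
Complete open branch: satisfiable in T, hence also in K (this T-model is also a K-model).
S4-tableau for the formula:
1. ~(<><>~(~a -> c) -> <>~(~a -> c)) & ~c, 0
2. ~(<><>~(~a -> c) -> <>~(~a -> c)), 0
3. ~c, 0
4. <><>~(~a -> c), 0
5. ~<>~(~a -> c), 0
6. ~a -> c, 0
7. a, 0
8. <>~(~a -> c), 1
9. ~a -> c, 1
10. c, 1
11. ~(~a -> c), 2
12. ~a, 2
13. ~c, 2
14. ~a -> c, 2
15. c, 2
Accessibility: 0R0, 0R1, 0R2, 1R1, 1R2, 2R2
Branch closes: c and ~c both at 2.
Every branch closes (one shown): unsatisfiable in S4, hence also in S5 (every S5-frame is an S4-frame).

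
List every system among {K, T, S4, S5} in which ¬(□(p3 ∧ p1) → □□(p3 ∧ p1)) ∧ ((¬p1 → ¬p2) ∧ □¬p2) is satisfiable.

K, T

T-tableau for the formula:
1. ¬(□(p3 ∧ p1) → □□(p3 ∧ p1)) ∧ ((¬p1 → ¬p2) ∧ □¬p2), 0
2. ¬(□(p3 ∧ p1) → □□(p3 ∧ p1)), 0   [∧-rule on 1]
3. (¬p1 → ¬p2) ∧ □¬p2, 0   [∧-rule on 1]
4. □(p3 ∧ p1), 0   [¬→-rule on 2]
5. ¬□□(p3 ∧ p1), 0   [¬→-rule on 2]
6. ¬p1 → ¬p2, 0   [∧-rule on 3]
7. □¬p2, 0   [∧-rule on 3]
8. p3 ∧ p1, 0   [□-rule on 4 via 0R0]
9. p3, 0   [∧-rule on 8]
10. p1, 0   [∧-rule on 8]
11. ¬p2, 0   [□-rule on 7 via 0R0]
12. ¬□(p3 ∧ p1), 1   [¬□-rule on 5: fresh world 1, 0R1]
13. p3 ∧ p1, 1   [□-rule on 4 via 0R1]
14. p3, 1   [∧-rule on 13]
15. p1, 1   [∧-rule on 13]
16. ¬p2, 1   [□-rule on 7 via 0R1]
17. ¬(p3 ∧ p1), 2   [¬□-rule on 12: fresh world 2, 1R2]
18. ¬p1, 2   [¬∧-rule on 17 (branches; this branch)]
Accessibility: 0R0, 0R1, 1R1, 1R2, 2R2
Complete open branch: satisfiable in T, hence also in K (this T-model is also a K-model).
S4-tableau for the formula:
1. ¬(□(p3 ∧ p1) → □□(p3 ∧ p1)) ∧ ((¬p1 → ¬p2) ∧ □¬p2), 0
2. ¬(□(p3 ∧ p1) → □□(p3 ∧ p1)), 0   [∧-rule on 1]
3. (¬p1 → ¬p2) ∧ □¬p2, 0   [∧-rule on 1]
4. □(p3 ∧ p1), 0   [¬→-rule on 2]
5. ¬□□(p3 ∧ p1), 0   [¬→-rule on 2]
6. ¬p1 → ¬p2, 0   [∧-rule on 3]
7. □¬p2, 0   [∧-rule on 3]
8. p3 ∧ p1, 0   [□-rule on 4 via 0R0]
9. p3, 0   [∧-rule on 8]
10. p1, 0   [∧-rule on 8]
11. ¬p2, 0   [□-rule on 7 via 0R0]
12. ¬□(p3 ∧ p1), 1   [¬□-rule on 5: fresh world 1, 0R1]
13. p3 ∧ p1, 1   [□-rule on 4 via 0R1]
14. p3, 1   [∧-rule on 13]
15. p1, 1   [∧-rule on 13]
16. ¬p2, 1   [□-rule on 7 via 0R1]
17. ¬(p3 ∧ p1), 2   [¬□-rule on 12: fresh world 2, 1R2]
18. p3 ∧ p1, 2   [□-rule on 4 via 0R2]
19. p3, 2   [∧-rule on 18]
20. p1, 2   [∧-rule on 18]
21. ¬p2, 2   [□-rule on 7 via 0R2]
22. ¬p1, 2   [¬∧-rule on 17 (branches; this branch)]
Accessibility: 0R0, 0R1, 0R2, 1R1, 1R2, 2R2
Branch closes: p1 and ¬p1 both at 2.
Every branch closes (one shown): unsatisfiable in S4, hence also in S5 (every S5-frame is an S4-frame).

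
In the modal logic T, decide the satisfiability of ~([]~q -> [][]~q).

1. ~([]~q -> [][]~q), w0
2. []~q, w0
3. ~[][]~q, w0
4. ~q, w0
5. ~[]~q, w1
6. ~q, w1
7. q, w2
Accessibility: w0Rw0, w0Rw1, w1Rw1, w1Rw2, w2Rw2

Satisfiable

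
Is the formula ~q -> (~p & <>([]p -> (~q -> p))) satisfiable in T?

1. ~q -> (~p & <>([]p -> (~q -> p))), u
2. ~p & <>([]p -> (~q -> p)), u
3. ~p, u
4. <>([]p -> (~q -> p)), u
5. []p -> (~q -> p), v
6. ~q -> p, v
7. p, v
Accessibility: uRu, uRv, vRv

Satisfiable (open branch found)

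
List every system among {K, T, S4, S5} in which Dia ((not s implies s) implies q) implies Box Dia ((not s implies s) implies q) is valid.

S5

S5-tableau for the negation not (Dia ((not s implies s) implies q) implies Box Dia ((not s implies s) implies q)):
1. not (Dia ((not s implies s) implies q) implies Box Dia ((not s implies s) implies q)), 0
2. Dia ((not s implies s) implies q), 0
3. not Box Dia ((not s implies s) implies q), 0
4. (not s implies s) implies q, 1
5. not (not s implies s), 1
6. not s, 1
7. not Dia ((not s implies s) implies q), 2
8. not ((not s implies s) implies q), 0
9. not s implies s, 0
10. not q, 0
11. not ((not s implies s) implies q), 1
12. not s implies s, 1
13. not q, 1
14. not ((not s implies s) implies q), 2
15. not s implies s, 2
16. not q, 2
17. s, 0
18. s, 1
Accessibility: 0R0, 0R1, 0R2, 1R0, 1R1, 1R2, 2R0, 2R1, 2R2
Branch closes: s and not s both at 1.
Every branch closes (one shown): valid in S5.
S4-tableau for the negation not (Dia ((not s implies s) implies q) implies Box Dia ((not s implies s) implies q)):
1. not (Dia ((not s implies s) implies q) implies Box Dia ((not s implies s) implies q)), 0
2. Dia ((not s implies s) implies q), 0
3. not Box Dia ((not s implies s) implies q), 0
4. (not s implies s) implies q, 1
5. q, 1
6. not Dia ((not s implies s) implies q), 2
7. not ((not s implies s) implies q), 2
8. not s implies s, 2
9. not q, 2
10. s, 2
Accessibility: 0R0, 0R1, 0R2, 1R1, 2R2
Complete open branch: countermodel on an S4-frame, so not valid in S4, nor in K, T (the same frame is also a K-frame and a T-frame).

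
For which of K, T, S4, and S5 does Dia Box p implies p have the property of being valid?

S4-tableau for the negation not (Dia Box p implies p):
1. not (Dia Box p implies p), w0
2. Dia Box p, w0
3. not p, w0
4. Box p, w1
5. p, w1
Accessibility: w0Rw0, w0Rw1, w1Rw1
Complete open branch: countermodel on an S4-frame, so not valid in S4, nor in K, T (the same frame is also a K-frame and a T-frame).
S5-tableau for the negation not (Dia Box p implies p):
1. not (Dia Box p implies p), w0
2. Dia Box p, w0
3. not p, w0
4. Box p, w1
5. p, w0
Accessibility: w0Rw0, w0Rw1, w1Rw0, w1Rw1
Branch closes: p and not p both at w0.
Every branch closes (one shown): valid in S5.

S5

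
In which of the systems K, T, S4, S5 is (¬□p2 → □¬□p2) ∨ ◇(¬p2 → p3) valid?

T-tableau for the negation ¬((¬□p2 → □¬□p2) ∨ ◇(¬p2 → p3)):
1. ¬((¬□p2 → □¬□p2) ∨ ◇(¬p2 → p3)), 0
2. ¬(¬□p2 → □¬□p2), 0   [¬∨-rule on 1]
3. ¬◇(¬p2 → p3), 0   [¬∨-rule on 1]
4. ¬□p2, 0   [¬→-rule on 2]
5. ¬□¬□p2, 0   [¬→-rule on 2]
6. ¬(¬p2 → p3), 0   [¬◇-rule on 3 via 0R0]
7. ¬p2, 0   [¬→-rule on 6]
8. ¬p3, 0   [¬→-rule on 6]
9. ¬p2, 1   [¬□-rule on 4: fresh world 1, 0R1]
10. ¬(¬p2 → p3), 1   [¬◇-rule on 3 via 0R1]
11. ¬p3, 1   [¬→-rule on 10]
12. □p2, 2   [¬□-rule on 5: fresh world 2, 0R2]
13. ¬(¬p2 → p3), 2   [¬◇-rule on 3 via 0R2]
14. ¬p2, 2   [¬→-rule on 13]
15. ¬p3, 2   [¬→-rule on 13]
16. p2, 2   [□-rule on 12 via 2R2]
Accessibility: 0R0, 0R1, 0R2, 1R1, 2R2
Branch closes: p2 and ¬p2 both at 2.
Every branch closes (one shown): valid in T, hence also in S4, S5 (every theorem of T is a theorem of S4 and S5).
K-tableau for the negation ¬((¬□p2 → □¬□p2) ∨ ◇(¬p2 → p3)):
1. ¬((¬□p2 → □¬□p2) ∨ ◇(¬p2 → p3)), 0
2. ¬(¬□p2 → □¬□p2), 0   [¬∨-rule on 1]
3. ¬◇(¬p2 → p3), 0   [¬∨-rule on 1]
4. ¬□p2, 0   [¬→-rule on 2]
5. ¬□¬□p2, 0   [¬→-rule on 2]
6. ¬p2, 1   [¬□-rule on 4: fresh world 1, 0R1]
7. ¬(¬p2 → p3), 1   [¬◇-rule on 3 via 0R1]
8. ¬p3, 1   [¬→-rule on 7]
9. □p2, 2   [¬□-rule on 5: fresh world 2, 0R2]
10. ¬(¬p2 → p3), 2   [¬◇-rule on 3 via 0R2]
11. ¬p2, 2   [¬→-rule on 10]
12. ¬p3, 2   [¬→-rule on 10]
Accessibility: 0R1, 0R2
Complete open branch: countermodel on a K-frame, so not valid in K.

T, S4, S5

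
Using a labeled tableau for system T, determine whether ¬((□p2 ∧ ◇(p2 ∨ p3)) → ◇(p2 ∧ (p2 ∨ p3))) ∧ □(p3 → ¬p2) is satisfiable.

Unsatisfiable

1. ¬((□p2 ∧ ◇(p2 ∨ p3)) → ◇(p2 ∧ (p2 ∨ p3))) ∧ □(p3 → ¬p2), u
2. ¬((□p2 ∧ ◇(p2 ∨ p3)) → ◇(p2 ∧ (p2 ∨ p3))), u
3. □(p3 → ¬p2), u
4. □p2 ∧ ◇(p2 ∨ p3), u
5. ¬◇(p2 ∧ (p2 ∨ p3)), u
6. □p2, u
7. ◇(p2 ∨ p3), u
8. p3 → ¬p2, u
9. ¬(p2 ∧ (p2 ∨ p3)), u
10. p2, u
11. ¬p3, u
12. ¬(p2 ∨ p3), u
13. ¬p2, u
Accessibility: uRu
Branch closes: p2 and ¬p2 both at u.
(One branch shown.) All branches close.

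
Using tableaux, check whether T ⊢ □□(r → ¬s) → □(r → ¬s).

Valid

Tableau for the negation ¬(□□(r → ¬s) → □(r → ¬s)):
1. ¬(□□(r → ¬s) → □(r → ¬s)), u
2. □□(r → ¬s), u   [¬→-rule on 1]
3. ¬□(r → ¬s), u   [¬→-rule on 1]
4. □(r → ¬s), u   [□-rule on 2 via uRu]
5. r → ¬s, u   [□-rule on 4 via uRu]
6. ¬s, u   [→-rule on 5 (branches; this branch)]
7. ¬(r → ¬s), v   [¬□-rule on 3: fresh world v, uRv]
8. r, v   [¬→-rule on 7]
9. s, v   [¬→-rule on 7]
10. □(r → ¬s), v   [□-rule on 2 via uRv]
11. r → ¬s, v   [□-rule on 4 via uRv]
12. ¬s, v   [→-rule on 11 (branches; this branch)]
Accessibility: uRu, uRv, vRv
Branch closes: s and ¬s both at v.
All branches of the negation close; one closing branch shown above.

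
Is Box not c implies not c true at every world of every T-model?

Yes, valid

Tableau for the negation not (Box not c implies not c):
1. not (Box not c implies not c), u
2. Box not c, u   [neg-implies-rule on 1]
3. c, u   [neg-implies-rule on 1]
4. not c, u   [Box-rule on 2 via uRu]
Accessibility: uRu
Branch closes: c and not c both at u.
All branches of the negation close; one closing branch shown above.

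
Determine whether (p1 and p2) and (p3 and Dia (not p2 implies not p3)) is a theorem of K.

Tableau for the negation not ((p1 and p2) and (p3 and Dia (not p2 implies not p3))):
1. not ((p1 and p2) and (p3 and Dia (not p2 implies not p3))), w0
2. not (p3 and Dia (not p2 implies not p3)), w0   [neg-and-rule on 1 (branches; this branch)]
3. not Dia (not p2 implies not p3), w0   [neg-and-rule on 2 (branches; this branch)]
The negation has an open branch (countermodel exists).

No, not valid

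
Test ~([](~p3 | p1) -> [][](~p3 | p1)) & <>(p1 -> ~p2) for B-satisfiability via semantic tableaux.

1. ~([](~p3 | p1) -> [][](~p3 | p1)) & <>(p1 -> ~p2), 0
2. ~([](~p3 | p1) -> [][](~p3 | p1)), 0   [&-rule on 1]
3. <>(p1 -> ~p2), 0   [&-rule on 1]
4. [](~p3 | p1), 0   [~->-rule on 2]
5. ~[][](~p3 | p1), 0   [~->-rule on 2]
6. ~p3 | p1, 0   [[]-rule on 4 via 0R0]
7. p1, 0   [|-rule on 6 (branches; this branch)]
8. p1 -> ~p2, 1   [<>-rule on 3: fresh world 1, 0R1]
9. ~p3 | p1, 1   [[]-rule on 4 via 0R1]
10. ~p2, 1   [->-rule on 8 (branches; this branch)]
11. p1, 1   [|-rule on 9 (branches; this branch)]
12. ~[](~p3 | p1), 2   [~[]-rule on 5: fresh world 2, 0R2]
13. ~p3 | p1, 2   [[]-rule on 4 via 0R2]
14. p1, 2   [|-rule on 13 (branches; this branch)]
15. ~(~p3 | p1), 3   [~[]-rule on 12: fresh world 3, 2R3]
16. p3, 3   [~|-rule on 15]
17. ~p1, 3   [~|-rule on 15]
Accessibility: 0R0, 0R1, 0R2, 1R0, 1R1, 2R0, 2R2, 2R3, 3R2, 3R3

Satisfiable (open branch found)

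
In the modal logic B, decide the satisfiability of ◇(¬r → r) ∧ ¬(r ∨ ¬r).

No, unsatisfiable

1. ◇(¬r → r) ∧ ¬(r ∨ ¬r), w0
2. ◇(¬r → r), w0
3. ¬(r ∨ ¬r), w0
4. ¬r, w0
5. r, w0
Accessibility: w0Rw0
Branch closes: r and ¬r both at w0.
All branches of the tableau close; one closing branch shown above.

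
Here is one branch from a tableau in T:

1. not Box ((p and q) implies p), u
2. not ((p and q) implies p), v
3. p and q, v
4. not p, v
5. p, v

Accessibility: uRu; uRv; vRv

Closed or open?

Yes, closed

Both p and not p appear at v.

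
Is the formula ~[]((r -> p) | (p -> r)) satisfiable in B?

1. ~[]((r -> p) | (p -> r)), 0
2. ~((r -> p) | (p -> r)), 1
3. ~(r -> p), 1
4. ~(p -> r), 1
5. r, 1
6. ~p, 1
7. p, 1
8. ~r, 1
Accessibility: 0R0, 0R1, 1R0, 1R1
Branch closes: p and ~p both at 1.
All branches of the tableau close; one closing branch shown above.

Unsatisfiable (every branch closes)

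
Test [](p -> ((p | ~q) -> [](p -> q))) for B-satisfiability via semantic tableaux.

1. [](p -> ((p | ~q) -> [](p -> q))), u
2. p -> ((p | ~q) -> [](p -> q)), u   [[]-rule on 1 via uRu]
3. (p | ~q) -> [](p -> q), u   [->-rule on 2 (branches; this branch)]
4. [](p -> q), u   [->-rule on 3 (branches; this branch)]
5. p -> q, u   [[]-rule on 4 via uRu]
6. q, u   [->-rule on 5 (branches; this branch)]
Accessibility: uRu

Satisfiable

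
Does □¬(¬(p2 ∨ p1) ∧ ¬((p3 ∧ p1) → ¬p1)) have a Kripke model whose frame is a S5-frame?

1. □¬(¬(p2 ∨ p1) ∧ ¬((p3 ∧ p1) → ¬p1)), w0
2. ¬(¬(p2 ∨ p1) ∧ ¬((p3 ∧ p1) → ¬p1)), w0
3. (p3 ∧ p1) → ¬p1, w0
4. ¬p1, w0
Accessibility: w0Rw0

Satisfiable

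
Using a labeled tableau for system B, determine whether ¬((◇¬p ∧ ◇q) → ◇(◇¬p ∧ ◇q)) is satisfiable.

1. ¬((◇¬p ∧ ◇q) → ◇(◇¬p ∧ ◇q)), 0
2. ◇¬p ∧ ◇q, 0
3. ¬◇(◇¬p ∧ ◇q), 0
4. ◇¬p, 0
5. ◇q, 0
6. ¬(◇¬p ∧ ◇q), 0
7. ¬◇q, 0
8. ¬q, 0
9. ¬p, 1
10. ¬(◇¬p ∧ ◇q), 1
11. ¬q, 1
12. ¬◇q, 1
13. q, 2
14. ¬(◇¬p ∧ ◇q), 2
15. ¬q, 2
Accessibility: 0R0, 0R1, 0R2, 1R0, 1R1, 2R0, 2R2
Branch closes: q and ¬q both at 2.
All branches of the tableau close; one closing branch shown above.

No, unsatisfiable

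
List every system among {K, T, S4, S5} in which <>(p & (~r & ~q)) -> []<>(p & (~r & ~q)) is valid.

S5

S5-tableau for the negation ~(<>(p & (~r & ~q)) -> []<>(p & (~r & ~q))):
1. ~(<>(p & (~r & ~q)) -> []<>(p & (~r & ~q))), u
2. <>(p & (~r & ~q)), u
3. ~[]<>(p & (~r & ~q)), u
4. p & (~r & ~q), v
5. p, v
6. ~r & ~q, v
7. ~r, v
8. ~q, v
9. ~<>(p & (~r & ~q)), w
10. ~(p & (~r & ~q)), u
11. ~(p & (~r & ~q)), v
12. ~(p & (~r & ~q)), w
13. ~(~r & ~q), u
14. ~(~r & ~q), v
15. ~(~r & ~q), w
16. q, u
17. q, v
Accessibility: uRu, uRv, uRw, vRu, vRv, vRw, wRu, wRv, wRw
Branch closes: q and ~q both at v.
Every branch closes (one shown): valid in S5.
S4-tableau for the negation ~(<>(p & (~r & ~q)) -> []<>(p & (~r & ~q))):
1. ~(<>(p & (~r & ~q)) -> []<>(p & (~r & ~q))), u
2. <>(p & (~r & ~q)), u
3. ~[]<>(p & (~r & ~q)), u
4. p & (~r & ~q), v
5. p, v
6. ~r & ~q, v
7. ~r, v
8. ~q, v
9. ~<>(p & (~r & ~q)), w
10. ~(p & (~r & ~q)), w
11. ~(~r & ~q), w
12. q, w
Accessibility: uRu, uRv, uRw, vRv, wRw
Complete open branch: countermodel on an S4-frame, so not valid in S4, nor in K, T (the same frame is also a K-frame and a T-frame).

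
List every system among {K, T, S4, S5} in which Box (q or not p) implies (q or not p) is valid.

T, S4, S5

K-tableau for the negation not (Box (q or not p) implies (q or not p)):
1. not (Box (q or not p) implies (q or not p)), u
2. Box (q or not p), u   [neg-implies-rule on 1]
3. not (q or not p), u   [neg-implies-rule on 1]
4. not q, u   [neg-or-rule on 3]
5. p, u   [neg-or-rule on 3]
Complete open branch: countermodel on a K-frame, so not valid in K.
T-tableau for the negation not (Box (q or not p) implies (q or not p)):
1. not (Box (q or not p) implies (q or not p)), u
2. Box (q or not p), u   [neg-implies-rule on 1]
3. not (q or not p), u   [neg-implies-rule on 1]
4. not q, u   [neg-or-rule on 3]
5. p, u   [neg-or-rule on 3]
6. q or not p, u   [Box-rule on 2 via uRu]
7. not p, u   [or-rule on 6 (branches; this branch)]
Accessibility: uRu
Branch closes: p and not p both at u.
Every branch closes (one shown): valid in T, hence also in S4, S5 (every theorem of T is a theorem of S4 and S5).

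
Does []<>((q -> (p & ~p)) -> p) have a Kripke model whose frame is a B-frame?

1. []<>((q -> (p & ~p)) -> p), w0
2. <>((q -> (p & ~p)) -> p), w0
3. (q -> (p & ~p)) -> p, w1
4. <>((q -> (p & ~p)) -> p), w1
5. p, w1
6. (q -> (p & ~p)) -> p, w2
7. p, w2
Accessibility: w0Rw0, w0Rw1, w1Rw0, w1Rw1, w1Rw2, w2Rw1, w2Rw2

Satisfiable (open branch found)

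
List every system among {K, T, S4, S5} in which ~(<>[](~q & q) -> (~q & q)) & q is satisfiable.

K-tableau for the formula:
1. ~(<>[](~q & q) -> (~q & q)) & q, 0
2. ~(<>[](~q & q) -> (~q & q)), 0
3. q, 0
4. <>[](~q & q), 0
5. ~(~q & q), 0
6. [](~q & q), 1
Accessibility: 0R1
Complete open branch: satisfiable in K.
T-tableau for the formula:
1. ~(<>[](~q & q) -> (~q & q)) & q, 0
2. ~(<>[](~q & q) -> (~q & q)), 0
3. q, 0
4. <>[](~q & q), 0
5. ~(~q & q), 0
6. [](~q & q), 1
7. ~q & q, 1
8. ~q, 1
9. q, 1
Accessibility: 0R0, 0R1, 1R1
Branch closes: q and ~q both at 1.
Every branch closes (one shown): unsatisfiable in T, hence also in S4, S5 (every S4/S5-frame is a T-frame).

K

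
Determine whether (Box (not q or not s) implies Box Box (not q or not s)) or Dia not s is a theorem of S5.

Valid in S5

Tableau for the negation not ((Box (not q or not s) implies Box Box (not q or not s)) or Dia not s):
1. not ((Box (not q or not s) implies Box Box (not q or not s)) or Dia not s), w0
2. not (Box (not q or not s) implies Box Box (not q or not s)), w0
3. not Dia not s, w0
4. Box (not q or not s), w0
5. not Box Box (not q or not s), w0
6. s, w0
7. not q or not s, w0
8. not q, w0
9. not Box (not q or not s), w1
10. s, w1
11. not q or not s, w1
12. not q, w1
13. not (not q or not s), w2
14. q, w2
15. s, w2
16. not q or not s, w2
17. not s, w2
Accessibility: w0Rw0, w0Rw1, w0Rw2, w1Rw0, w1Rw1, w1Rw2, w2Rw0, w2Rw1, w2Rw2
Branch closes: s and not s both at w2.
All branches of the negation close; one closing branch shown above.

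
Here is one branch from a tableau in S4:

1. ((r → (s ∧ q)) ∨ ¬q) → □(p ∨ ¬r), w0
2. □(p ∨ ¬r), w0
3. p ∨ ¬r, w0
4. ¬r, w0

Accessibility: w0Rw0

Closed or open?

No, open

There is no literal clash: for every atom and world, at most one sign appears.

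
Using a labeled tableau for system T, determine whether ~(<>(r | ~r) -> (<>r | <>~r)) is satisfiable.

1. ~(<>(r | ~r) -> (<>r | <>~r)), w0
2. <>(r | ~r), w0
3. ~(<>r | <>~r), w0
4. ~<>r, w0
5. ~<>~r, w0
6. ~r, w0
7. r, w0
Accessibility: w0Rw0
Branch closes: r and ~r both at w0.
Every branch closes; the branch above is one of them.

Unsatisfiable (every branch closes)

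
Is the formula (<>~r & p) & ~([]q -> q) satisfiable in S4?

Unsatisfiable (every branch closes)

1. (<>~r & p) & ~([]q -> q), 0
2. <>~r & p, 0   [&-rule on 1]
3. ~([]q -> q), 0   [&-rule on 1]
4. <>~r, 0   [&-rule on 2]
5. p, 0   [&-rule on 2]
6. []q, 0   [~->-rule on 3]
7. ~q, 0   [~->-rule on 3]
8. q, 0   [[]-rule on 6 via 0R0]
Accessibility: 0R0
Branch closes: q and ~q both at 0.
Every branch closes; the branch above is one of them.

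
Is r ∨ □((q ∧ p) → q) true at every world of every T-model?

Valid

Tableau for the negation ¬(r ∨ □((q ∧ p) → q)):
1. ¬(r ∨ □((q ∧ p) → q)), w0
2. ¬r, w0   [¬∨-rule on 1]
3. ¬□((q ∧ p) → q), w0   [¬∨-rule on 1]
4. ¬((q ∧ p) → q), w1   [¬□-rule on 3: fresh world w1, w0Rw1]
5. q ∧ p, w1   [¬→-rule on 4]
6. ¬q, w1   [¬→-rule on 4]
7. q, w1   [∧-rule on 5]
8. p, w1   [∧-rule on 5]
Accessibility: w0Rw0, w0Rw1, w1Rw1
Branch closes: q and ¬q both at w1.
Every branch of the negation's tableau closes; the branch above is one of them.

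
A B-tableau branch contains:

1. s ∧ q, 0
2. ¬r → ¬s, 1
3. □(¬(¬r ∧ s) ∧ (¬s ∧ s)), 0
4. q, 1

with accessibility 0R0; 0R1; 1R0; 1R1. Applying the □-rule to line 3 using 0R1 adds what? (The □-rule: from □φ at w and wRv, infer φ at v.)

¬(¬r ∧ s) ∧ (¬s ∧ s), 1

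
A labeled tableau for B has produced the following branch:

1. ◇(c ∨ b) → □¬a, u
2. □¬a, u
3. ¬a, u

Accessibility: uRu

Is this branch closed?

No atom appears with both signs at the same world.

Open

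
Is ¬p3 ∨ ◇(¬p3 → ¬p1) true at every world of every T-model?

Tableau for the negation ¬(¬p3 ∨ ◇(¬p3 → ¬p1)):
1. ¬(¬p3 ∨ ◇(¬p3 → ¬p1)), w0
2. p3, w0
3. ¬◇(¬p3 → ¬p1), w0
4. ¬(¬p3 → ¬p1), w0
5. ¬p3, w0
6. p1, w0
Accessibility: w0Rw0
Branch closes: p3 and ¬p3 both at w0.
Every branch of the negation's tableau closes; the branch above is one of them.

Valid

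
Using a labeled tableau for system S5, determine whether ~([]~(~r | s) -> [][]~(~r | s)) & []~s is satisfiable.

Unsatisfiable (every branch closes)

1. ~([]~(~r | s) -> [][]~(~r | s)) & []~s, u
2. ~([]~(~r | s) -> [][]~(~r | s)), u
3. []~s, u
4. []~(~r | s), u
5. ~[][]~(~r | s), u
6. ~s, u
7. ~(~r | s), u
8. r, u
9. ~[]~(~r | s), v
10. ~s, v
11. ~(~r | s), v
12. r, v
13. ~r | s, w
14. ~s, w
15. ~(~r | s), w
16. r, w
17. s, w
Accessibility: uRu, uRv, uRw, vRu, vRv, vRw, wRu, wRv, wRw
Branch closes: s and ~s both at w.
All branches of the tableau close; one closing branch shown above.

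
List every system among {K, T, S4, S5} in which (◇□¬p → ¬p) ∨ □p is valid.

S5

S4-tableau for the negation ¬((◇□¬p → ¬p) ∨ □p):
1. ¬((◇□¬p → ¬p) ∨ □p), 0
2. ¬(◇□¬p → ¬p), 0   [¬∨-rule on 1]
3. ¬□p, 0   [¬∨-rule on 1]
4. ◇□¬p, 0   [¬→-rule on 2]
5. p, 0   [¬→-rule on 2]
6. ¬p, 1   [¬□-rule on 3: fresh world 1, 0R1]
7. □¬p, 2   [◇-rule on 4: fresh world 2, 0R2]
8. ¬p, 2   [□-rule on 7 via 2R2]
Accessibility: 0R0, 0R1, 0R2, 1R1, 2R2
Complete open branch: countermodel on an S4-frame, so not valid in S4, nor in K, T (the same frame is also a K-frame and a T-frame).
S5-tableau for the negation ¬((◇□¬p → ¬p) ∨ □p):
1. ¬((◇□¬p → ¬p) ∨ □p), 0
2. ¬(◇□¬p → ¬p), 0   [¬∨-rule on 1]
3. ¬□p, 0   [¬∨-rule on 1]
4. ◇□¬p, 0   [¬→-rule on 2]
5. p, 0   [¬→-rule on 2]
6. ¬p, 1   [¬□-rule on 3: fresh world 1, 0R1]
7. □¬p, 2   [◇-rule on 4: fresh world 2, 0R2]
8. ¬p, 0   [□-rule on 7 via 2R0]
Accessibility: 0R0, 0R1, 0R2, 1R0, 1R1, 1R2, 2R0, 2R1, 2R2
Branch closes: p and ¬p both at 0.
Every branch closes (one shown): valid in S5.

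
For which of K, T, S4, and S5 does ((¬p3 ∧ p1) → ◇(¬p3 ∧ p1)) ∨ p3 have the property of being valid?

T, S4, S5

K-tableau for the negation ¬(((¬p3 ∧ p1) → ◇(¬p3 ∧ p1)) ∨ p3):
1. ¬(((¬p3 ∧ p1) → ◇(¬p3 ∧ p1)) ∨ p3), 0
2. ¬((¬p3 ∧ p1) → ◇(¬p3 ∧ p1)), 0   [¬∨-rule on 1]
3. ¬p3, 0   [¬∨-rule on 1]
4. ¬p3 ∧ p1, 0   [¬→-rule on 2]
5. ¬◇(¬p3 ∧ p1), 0   [¬→-rule on 2]
6. p1, 0   [∧-rule on 4]
Complete open branch: countermodel on a K-frame, so not valid in K.
T-tableau for the negation ¬(((¬p3 ∧ p1) → ◇(¬p3 ∧ p1)) ∨ p3):
1. ¬(((¬p3 ∧ p1) → ◇(¬p3 ∧ p1)) ∨ p3), 0
2. ¬((¬p3 ∧ p1) → ◇(¬p3 ∧ p1)), 0   [¬∨-rule on 1]
3. ¬p3, 0   [¬∨-rule on 1]
4. ¬p3 ∧ p1, 0   [¬→-rule on 2]
5. ¬◇(¬p3 ∧ p1), 0   [¬→-rule on 2]
6. p1, 0   [∧-rule on 4]
7. ¬(¬p3 ∧ p1), 0   [¬◇-rule on 5 via 0R0]
8. ¬p1, 0   [¬∧-rule on 7 (branches; this branch)]
Accessibility: 0R0
Branch closes: p1 and ¬p1 both at 0.
Every branch closes (one shown): valid in T, hence also in S4, S5 (every theorem of T is a theorem of S4 and S5).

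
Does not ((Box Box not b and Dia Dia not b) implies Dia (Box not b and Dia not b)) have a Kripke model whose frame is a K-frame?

No, unsatisfiable

1. not ((Box Box not b and Dia Dia not b) implies Dia (Box not b and Dia not b)), u
2. Box Box not b and Dia Dia not b, u   [neg-implies-rule on 1]
3. not Dia (Box not b and Dia not b), u   [neg-implies-rule on 1]
4. Box Box not b, u   [and-rule on 2]
5. Dia Dia not b, u   [and-rule on 2]
6. Dia not b, v   [Dia-rule on 5: fresh world v, uRv]
7. not (Box not b and Dia not b), v   [neg-Dia-rule on 3 via uRv]
8. Box not b, v   [Box-rule on 4 via uRv]
9. not Box not b, v   [neg-and-rule on 7 (branches; this branch)]
10. not b, w   [Dia-rule on 6: fresh world w, vRw]
11. b, x   [neg-Box-rule on 9: fresh world x, vRx]
12. not b, x   [Box-rule on 8 via vRx]
Accessibility: uRv, vRw, vRx
Branch closes: b and not b both at x.
Every branch closes; the branch above is one of them.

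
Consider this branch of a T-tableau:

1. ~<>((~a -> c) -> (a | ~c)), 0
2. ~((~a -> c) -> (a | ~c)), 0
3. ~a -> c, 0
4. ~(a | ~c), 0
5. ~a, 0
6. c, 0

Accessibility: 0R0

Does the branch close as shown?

No, open

No atom appears with both signs at the same world.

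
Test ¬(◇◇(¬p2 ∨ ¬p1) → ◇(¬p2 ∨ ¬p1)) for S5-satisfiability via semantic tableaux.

Unsatisfiable (every branch closes)

1. ¬(◇◇(¬p2 ∨ ¬p1) → ◇(¬p2 ∨ ¬p1)), u
2. ◇◇(¬p2 ∨ ¬p1), u   [¬→-rule on 1]
3. ¬◇(¬p2 ∨ ¬p1), u   [¬→-rule on 1]
4. ¬(¬p2 ∨ ¬p1), u   [¬◇-rule on 3 via uRu]
5. p2, u   [¬∨-rule on 4]
6. p1, u   [¬∨-rule on 4]
7. ◇(¬p2 ∨ ¬p1), v   [◇-rule on 2: fresh world v, uRv]
8. ¬(¬p2 ∨ ¬p1), v   [¬◇-rule on 3 via uRv]
9. p2, v   [¬∨-rule on 8]
10. p1, v   [¬∨-rule on 8]
11. ¬p2 ∨ ¬p1, w   [◇-rule on 7: fresh world w, vRw]
12. ¬(¬p2 ∨ ¬p1), w   [¬◇-rule on 3 via uRw]
13. p2, w   [¬∨-rule on 12]
14. p1, w   [¬∨-rule on 12]
15. ¬p1, w   [∨-rule on 11 (branches; this branch)]
Accessibility: uRu, uRv, uRw, vRu, vRv, vRw, wRu, wRv, wRw
Branch closes: p1 and ¬p1 both at w.
Every branch closes; the branch above is one of them.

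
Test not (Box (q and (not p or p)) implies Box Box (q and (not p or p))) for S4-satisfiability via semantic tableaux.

No, unsatisfiable

1. not (Box (q and (not p or p)) implies Box Box (q and (not p or p))), u
2. Box (q and (not p or p)), u   [neg-implies-rule on 1]
3. not Box Box (q and (not p or p)), u   [neg-implies-rule on 1]
4. q and (not p or p), u   [Box-rule on 2 via uRu]
5. q, u   [and-rule on 4]
6. not p or p, u   [and-rule on 4]
7. p, u   [or-rule on 6 (branches; this branch)]
8. not Box (q and (not p or p)), v   [neg-Box-rule on 3: fresh world v, uRv]
9. q and (not p or p), v   [Box-rule on 2 via uRv]
10. q, v   [and-rule on 9]
11. not p or p, v   [and-rule on 9]
12. p, v   [or-rule on 11 (branches; this branch)]
13. not (q and (not p or p)), w   [neg-Box-rule on 8: fresh world w, vRw]
14. q and (not p or p), w   [Box-rule on 2 via uRw]
15. q, w   [and-rule on 14]
16. not p or p, w   [and-rule on 14]
17. not (not p or p), w   [neg-and-rule on 13 (branches; this branch)]
18. p, w   [neg-or-rule on 17]
19. not p, w   [neg-or-rule on 17]
Accessibility: uRu, uRv, uRw, vRv, vRw, wRw
Branch closes: p and not p both at w.
All branches of the tableau close; one closing branch shown above.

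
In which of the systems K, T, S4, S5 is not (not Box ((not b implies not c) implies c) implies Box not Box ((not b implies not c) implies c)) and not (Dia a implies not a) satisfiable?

K, T, S4

S4-tableau for the formula:
1. not (not Box ((not b implies not c) implies c) implies Box not Box ((not b implies not c) implies c)) and not (Dia a implies not a), u
2. not (not Box ((not b implies not c) implies c) implies Box not Box ((not b implies not c) implies c)), u   [and-rule on 1]
3. not (Dia a implies not a), u   [and-rule on 1]
4. not Box ((not b implies not c) implies c), u   [neg-implies-rule on 2]
5. not Box not Box ((not b implies not c) implies c), u   [neg-implies-rule on 2]
6. Dia a, u   [neg-implies-rule on 3]
7. a, u   [neg-implies-rule on 3]
8. not ((not b implies not c) implies c), v   [neg-Box-rule on 4: fresh world v, uRv]
9. not b implies not c, v   [neg-implies-rule on 8]
10. not c, v   [neg-implies-rule on 8]
11. Box ((not b implies not c) implies c), w   [neg-Box-rule on 5: fresh world w, uRw]
12. (not b implies not c) implies c, w   [Box-rule on 11 via wRw]
13. c, w   [implies-rule on 12 (branches; this branch)]
14. a, x   [Dia-rule on 6: fresh world x, uRx]
Accessibility: uRu, uRv, uRw, uRx, vRv, wRw, xRx
Complete open branch: satisfiable in S4, hence also in K, T (this S4-model is also a K-model and a T-model).
S5-tableau for the formula:
1. not (not Box ((not b implies not c) implies c) implies Box not Box ((not b implies not c) implies c)) and not (Dia a implies not a), u
2. not (not Box ((not b implies not c) implies c) implies Box not Box ((not b implies not c) implies c)), u   [and-rule on 1]
3. not (Dia a implies not a), u   [and-rule on 1]
4. not Box ((not b implies not c) implies c), u   [neg-implies-rule on 2]
5. not Box not Box ((not b implies not c) implies c), u   [neg-implies-rule on 2]
6. Dia a, u   [neg-implies-rule on 3]
7. a, u   [neg-implies-rule on 3]
8. not ((not b implies not c) implies c), v   [neg-Box-rule on 4: fresh world v, uRv]
9. not b implies not c, v   [neg-implies-rule on 8]
10. not c, v   [neg-implies-rule on 8]
11. Box ((not b implies not c) implies c), w   [neg-Box-rule on 5: fresh world w, uRw]
12. (not b implies not c) implies c, u   [Box-rule on 11 via wRu]
13. (not b implies not c) implies c, v   [Box-rule on 11 via wRv]
14. (not b implies not c) implies c, w   [Box-rule on 11 via wRw]
15. not (not b implies not c), u   [implies-rule on 12 (branches; this branch)]
16. not b, u   [neg-implies-rule on 15]
17. c, u   [neg-implies-rule on 15]
18. not (not b implies not c), v   [implies-rule on 13 (branches; this branch)]
19. not b, v   [neg-implies-rule on 18]
20. c, v   [neg-implies-rule on 18]
Accessibility: uRu, uRv, uRw, vRu, vRv, vRw, wRu, wRv, wRw
Branch closes: c and not c both at v.
Every branch closes (one shown): unsatisfiable in S5.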